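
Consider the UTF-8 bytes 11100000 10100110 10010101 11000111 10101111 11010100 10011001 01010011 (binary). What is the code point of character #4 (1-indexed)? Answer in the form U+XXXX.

Offset 0: leading byte 0xE0 = 11100000 → 3-byte char #1 = E0 A6 95.
Offset 3: leading byte 0xC7 = 11000111 → 2-byte char #2 = C7 AF.
Offset 5: leading byte 0xD4 = 11010100 → 2-byte char #3 = D4 99.
Offset 7: leading byte 0x53 = 01010011 → 1-byte char #4 = 53.
Leading byte 0x53 = 01010011 matches 0xxxxxxx → 1-byte sequence.
Byte 1: 0x53 = 01010011, payload 1010011 (7 bits).
Concatenate: 1010011 = 0x53 (7 bits → U+0053).

U+0053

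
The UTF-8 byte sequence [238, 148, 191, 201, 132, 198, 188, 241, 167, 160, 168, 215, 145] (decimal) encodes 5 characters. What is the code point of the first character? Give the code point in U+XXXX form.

U+E53F

Offset 0: leading byte 0xEE = 11101110 → 3-byte char #1 = EE 94 BF.
Leading byte 0xEE = 11101110 matches 1110xxxx → 3-byte sequence.
Byte 1: 0xEE = 11101110, payload 1110 (4 bits).
Byte 2: 0x94 = 10010100 (10xxxxxx ✓), payload 010100.
Byte 3: 0xBF = 10111111 (10xxxxxx ✓), payload 111111.
Concatenate: 1110010100111111 = 0xE53F (16 bits → U+E53F).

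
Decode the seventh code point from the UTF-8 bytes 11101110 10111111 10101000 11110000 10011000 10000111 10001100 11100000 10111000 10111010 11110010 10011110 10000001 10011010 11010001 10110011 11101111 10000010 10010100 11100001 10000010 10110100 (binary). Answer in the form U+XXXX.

Offset 0: leading byte 0xEE = 11101110 → 3-byte char #1 = EE BF A8.
Offset 3: leading byte 0xF0 = 11110000 → 4-byte char #2 = F0 98 87 8C.
Offset 7: leading byte 0xE0 = 11100000 → 3-byte char #3 = E0 B8 BA.
Offset 10: leading byte 0xF2 = 11110010 → 4-byte char #4 = F2 9E 81 9A.
Offset 14: leading byte 0xD1 = 11010001 → 2-byte char #5 = D1 B3.
Offset 16: leading byte 0xEF = 11101111 → 3-byte char #6 = EF 82 94.
Offset 19: leading byte 0xE1 = 11100001 → 3-byte char #7 = E1 82 B4.
Leading byte 0xE1 = 11100001 matches 1110xxxx → 3-byte sequence.
Byte 1: 0xE1 = 11100001, payload 0001 (4 bits).
Byte 2: 0x82 = 10000010 (10xxxxxx ✓), payload 000010.
Byte 3: 0xB4 = 10110100 (10xxxxxx ✓), payload 110100.
Concatenate: 0001000010110100 = 0x10B4 (16 bits → U+10B4).

U+10B4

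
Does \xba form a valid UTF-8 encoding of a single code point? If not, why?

invalid (continuation byte with no leading byte)

Byte 0xBA = 10111010 has the form 10xxxxxx — a continuation byte — but there is no preceding leading byte.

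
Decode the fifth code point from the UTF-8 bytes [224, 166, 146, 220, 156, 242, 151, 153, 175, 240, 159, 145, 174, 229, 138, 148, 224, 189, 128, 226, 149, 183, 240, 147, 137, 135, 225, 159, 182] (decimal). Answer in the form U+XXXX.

U+5294

Offset 0: leading byte 0xE0 = 11100000 → 3-byte char #1 = E0 A6 92.
Offset 3: leading byte 0xDC = 11011100 → 2-byte char #2 = DC 9C.
Offset 5: leading byte 0xF2 = 11110010 → 4-byte char #3 = F2 97 99 AF.
Offset 9: leading byte 0xF0 = 11110000 → 4-byte char #4 = F0 9F 91 AE.
Offset 13: leading byte 0xE5 = 11100101 → 3-byte char #5 = E5 8A 94.
Leading byte 0xE5 = 11100101 matches 1110xxxx → 3-byte sequence.
Byte 1: 0xE5 = 11100101, payload 0101 (4 bits).
Byte 2: 0x8A = 10001010 (10xxxxxx ✓), payload 001010.
Byte 3: 0x94 = 10010100 (10xxxxxx ✓), payload 010100.
Concatenate: 0101001010010100 = 0x5294 (16 bits → U+5294).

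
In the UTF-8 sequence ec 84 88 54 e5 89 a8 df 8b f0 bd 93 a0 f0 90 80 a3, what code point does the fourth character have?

Offset 0: leading byte 0xEC = 11101100 → 3-byte char #1 = EC 84 88.
Offset 3: leading byte 0x54 = 01010100 → 1-byte char #2 = 54.
Offset 4: leading byte 0xE5 = 11100101 → 3-byte char #3 = E5 89 A8.
Offset 7: leading byte 0xDF = 11011111 → 2-byte char #4 = DF 8B.
Leading byte 0xDF = 11011111 matches 110xxxxx → 2-byte sequence.
Byte 1: 0xDF = 11011111, payload 11111 (5 bits).
Byte 2: 0x8B = 10001011 (10xxxxxx ✓), payload 001011.
Concatenate: 11111001011 = 0x7CB (11 bits → U+07CB).

U+07CB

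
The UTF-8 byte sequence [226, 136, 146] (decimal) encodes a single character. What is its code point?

Leading byte 0xE2 = 11100010 matches 1110xxxx → 3-byte sequence.
Byte 1: 0xE2 = 11100010, payload 0010 (4 bits).
Byte 2: 0x88 = 10001000 (10xxxxxx ✓), payload 001000.
Byte 3: 0x92 = 10010010 (10xxxxxx ✓), payload 010010.
Concatenate: 0010001000010010 = 0x2212 (16 bits → U+2212).

U+2212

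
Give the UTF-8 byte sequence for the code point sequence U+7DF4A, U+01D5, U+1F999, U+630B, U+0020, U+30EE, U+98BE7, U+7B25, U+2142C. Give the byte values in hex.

F1 BD BD 8A C7 95 F0 9F A6 99 E6 8C 8B 20 E3 83 AE F2 98 AF A7 E7 AC A5 F0 A1 90 AC

U+7DF4A: 4-byte form → F1 BD BD 8A.
U+01D5: 2-byte form → C7 95.
U+1F999: 4-byte form → F0 9F A6 99.
U+630B: 3-byte form → E6 8C 8B.
U+0020: 1-byte form → 20.
U+30EE: 3-byte form → E3 83 AE.
U+98BE7: 4-byte form → F2 98 AF A7.
U+7B25: 3-byte form → E7 AC A5.
U+2142C: 4-byte form → F0 A1 90 AC.
Concatenated (28 bytes): F1 BD BD 8A C7 95 F0 9F A6 99 E6 8C 8B 20 E3 83 AE F2 98 AF A7 E7 AC A5 F0 A1 90 AC.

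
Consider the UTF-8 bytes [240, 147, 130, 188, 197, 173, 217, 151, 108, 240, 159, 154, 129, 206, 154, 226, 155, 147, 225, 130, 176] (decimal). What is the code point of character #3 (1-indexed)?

Offset 0: leading byte 0xF0 = 11110000 → 4-byte char #1 = F0 93 82 BC.
Offset 4: leading byte 0xC5 = 11000101 → 2-byte char #2 = C5 AD.
Offset 6: leading byte 0xD9 = 11011001 → 2-byte char #3 = D9 97.
Leading byte 0xD9 = 11011001 matches 110xxxxx → 2-byte sequence.
Byte 1: 0xD9 = 11011001, payload 11001 (5 bits).
Byte 2: 0x97 = 10010111 (10xxxxxx ✓), payload 010111.
Concatenate: 11001010111 = 0x657 (11 bits → U+0657).

U+0657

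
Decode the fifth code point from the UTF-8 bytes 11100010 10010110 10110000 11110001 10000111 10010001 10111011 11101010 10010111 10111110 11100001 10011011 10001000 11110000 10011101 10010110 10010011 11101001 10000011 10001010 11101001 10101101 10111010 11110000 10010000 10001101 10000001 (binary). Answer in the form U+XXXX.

Offset 0: leading byte 0xE2 = 11100010 → 3-byte char #1 = E2 96 B0.
Offset 3: leading byte 0xF1 = 11110001 → 4-byte char #2 = F1 87 91 BB.
Offset 7: leading byte 0xEA = 11101010 → 3-byte char #3 = EA 97 BE.
Offset 10: leading byte 0xE1 = 11100001 → 3-byte char #4 = E1 9B 88.
Offset 13: leading byte 0xF0 = 11110000 → 4-byte char #5 = F0 9D 96 93.
Leading byte 0xF0 = 11110000 matches 11110xxx → 4-byte sequence.
Byte 1: 0xF0 = 11110000, payload 000 (3 bits).
Byte 2: 0x9D = 10011101 (10xxxxxx ✓), payload 011101.
Byte 3: 0x96 = 10010110 (10xxxxxx ✓), payload 010110.
Byte 4: 0x93 = 10010011 (10xxxxxx ✓), payload 010011.
Concatenate: 000011101010110010011 = 0x1D593 (21 bits → U+1D593).

U+1D593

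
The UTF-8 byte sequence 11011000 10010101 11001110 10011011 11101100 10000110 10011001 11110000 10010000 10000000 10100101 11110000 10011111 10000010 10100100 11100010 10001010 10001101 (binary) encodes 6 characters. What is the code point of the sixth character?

Offset 0: leading byte 0xD8 = 11011000 → 2-byte char #1 = D8 95.
Offset 2: leading byte 0xCE = 11001110 → 2-byte char #2 = CE 9B.
Offset 4: leading byte 0xEC = 11101100 → 3-byte char #3 = EC 86 99.
Offset 7: leading byte 0xF0 = 11110000 → 4-byte char #4 = F0 90 80 A5.
Offset 11: leading byte 0xF0 = 11110000 → 4-byte char #5 = F0 9F 82 A4.
Offset 15: leading byte 0xE2 = 11100010 → 3-byte char #6 = E2 8A 8D.
Leading byte 0xE2 = 11100010 matches 1110xxxx → 3-byte sequence.
Byte 1: 0xE2 = 11100010, payload 0010 (4 bits).
Byte 2: 0x8A = 10001010 (10xxxxxx ✓), payload 001010.
Byte 3: 0x8D = 10001101 (10xxxxxx ✓), payload 001101.
Concatenate: 0010001010001101 = 0x228D (16 bits → U+228D).

U+228D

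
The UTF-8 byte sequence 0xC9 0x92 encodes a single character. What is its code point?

Leading byte 0xC9 = 11001001 matches 110xxxxx → 2-byte sequence.
Byte 1: 0xC9 = 11001001, payload 01001 (5 bits).
Byte 2: 0x92 = 10010010 (10xxxxxx ✓), payload 010010.
Concatenate: 01001010010 = 0x252 (11 bits → U+0252).

U+0252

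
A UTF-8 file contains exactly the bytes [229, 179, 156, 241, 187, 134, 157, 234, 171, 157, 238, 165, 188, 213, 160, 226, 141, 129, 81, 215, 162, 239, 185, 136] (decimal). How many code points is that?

Byte at offset 0: 0xE5 = 11100101 → 3-byte char (#1). Advance 3.
Byte at offset 3: 0xF1 = 11110001 → 4-byte char (#2). Advance 4.
Byte at offset 7: 0xEA = 11101010 → 3-byte char (#3). Advance 3.
Byte at offset 10: 0xEE = 11101110 → 3-byte char (#4). Advance 3.
Byte at offset 13: 0xD5 = 11010101 → 2-byte char (#5). Advance 2.
Byte at offset 15: 0xE2 = 11100010 → 3-byte char (#6). Advance 3.
Byte at offset 18: 0x51 = 01010001 → 1-byte char (#7). Advance 1.
Byte at offset 19: 0xD7 = 11010111 → 2-byte char (#8). Advance 2.
Byte at offset 21: 0xEF = 11101111 → 3-byte char (#9). Advance 3.
Reached end at offset 24 after 9 code points.

9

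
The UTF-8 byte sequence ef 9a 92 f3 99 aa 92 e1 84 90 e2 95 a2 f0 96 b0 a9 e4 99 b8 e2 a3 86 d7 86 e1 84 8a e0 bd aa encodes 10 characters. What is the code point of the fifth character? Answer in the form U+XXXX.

Offset 0: leading byte 0xEF = 11101111 → 3-byte char #1 = EF 9A 92.
Offset 3: leading byte 0xF3 = 11110011 → 4-byte char #2 = F3 99 AA 92.
Offset 7: leading byte 0xE1 = 11100001 → 3-byte char #3 = E1 84 90.
Offset 10: leading byte 0xE2 = 11100010 → 3-byte char #4 = E2 95 A2.
Offset 13: leading byte 0xF0 = 11110000 → 4-byte char #5 = F0 96 B0 A9.
Leading byte 0xF0 = 11110000 matches 11110xxx → 4-byte sequence.
Byte 1: 0xF0 = 11110000, payload 000 (3 bits).
Byte 2: 0x96 = 10010110 (10xxxxxx ✓), payload 010110.
Byte 3: 0xB0 = 10110000 (10xxxxxx ✓), payload 110000.
Byte 4: 0xA9 = 10101001 (10xxxxxx ✓), payload 101001.
Concatenate: 000010110110000101001 = 0x16C29 (21 bits → U+16C29).

U+16C29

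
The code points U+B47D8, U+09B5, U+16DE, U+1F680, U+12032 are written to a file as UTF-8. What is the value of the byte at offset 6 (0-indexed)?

U+B47D8 → 4-byte form F2 B4 9F 98 at offsets 0–3.
U+09B5 → 3-byte form E0 A6 B5 at offsets 4–6.
Offset 6 falls in char 2's range; it's byte 3 of E0 A6 B5 = 0xB5.

0xB5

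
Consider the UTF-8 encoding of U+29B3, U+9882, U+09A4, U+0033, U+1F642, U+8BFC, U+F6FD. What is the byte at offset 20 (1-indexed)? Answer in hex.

1-indexed offset 20 is 0-indexed offset 19.
U+29B3 → 3-byte form E2 A6 B3 at offsets 0–2.
U+9882 → 3-byte form E9 A2 82 at offsets 3–5.
U+09A4 → 3-byte form E0 A6 A4 at offsets 6–8.
U+0033 → 1-byte form 33 at offsets 9–9.
U+1F642 → 4-byte form F0 9F 99 82 at offsets 10–13.
U+8BFC → 3-byte form E8 AF BC at offsets 14–16.
U+F6FD → 3-byte form EF 9B BD at offsets 17–19.
Offset 19 falls in char 7's range; it's byte 3 of EF 9B BD = 0xBD.

0xBD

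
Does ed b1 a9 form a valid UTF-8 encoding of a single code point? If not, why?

invalid (encodes a surrogate (U+D800–U+DFFF))

Structurally a 3-byte sequence; payload = 0xDC69.
But 0xDC69 is in U+D800–U+DFFF, the surrogate range. Surrogates are not Unicode scalar values and are forbidden in UTF-8.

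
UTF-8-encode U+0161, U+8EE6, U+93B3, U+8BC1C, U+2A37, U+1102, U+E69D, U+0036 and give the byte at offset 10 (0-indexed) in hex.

0xB0

U+0161 → 2-byte form C5 A1 at offsets 0–1.
U+8EE6 → 3-byte form E8 BB A6 at offsets 2–4.
U+93B3 → 3-byte form E9 8E B3 at offsets 5–7.
U+8BC1C → 4-byte form F2 8B B0 9C at offsets 8–11.
Offset 10 falls in char 4's range; it's byte 3 of F2 8B B0 9C = 0xB0.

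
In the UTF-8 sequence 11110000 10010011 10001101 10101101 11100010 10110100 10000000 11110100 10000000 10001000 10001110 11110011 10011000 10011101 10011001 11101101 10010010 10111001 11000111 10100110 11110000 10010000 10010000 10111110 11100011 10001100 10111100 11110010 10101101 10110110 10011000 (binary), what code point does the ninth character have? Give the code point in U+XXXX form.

Offset 0: leading byte 0xF0 = 11110000 → 4-byte char #1 = F0 93 8D AD.
Offset 4: leading byte 0xE2 = 11100010 → 3-byte char #2 = E2 B4 80.
Offset 7: leading byte 0xF4 = 11110100 → 4-byte char #3 = F4 80 88 8E.
Offset 11: leading byte 0xF3 = 11110011 → 4-byte char #4 = F3 98 9D 99.
Offset 15: leading byte 0xED = 11101101 → 3-byte char #5 = ED 92 B9.
Offset 18: leading byte 0xC7 = 11000111 → 2-byte char #6 = C7 A6.
Offset 20: leading byte 0xF0 = 11110000 → 4-byte char #7 = F0 90 90 BE.
Offset 24: leading byte 0xE3 = 11100011 → 3-byte char #8 = E3 8C BC.
Offset 27: leading byte 0xF2 = 11110010 → 4-byte char #9 = F2 AD B6 98.
Leading byte 0xF2 = 11110010 matches 11110xxx → 4-byte sequence.
Byte 1: 0xF2 = 11110010, payload 010 (3 bits).
Byte 2: 0xAD = 10101101 (10xxxxxx ✓), payload 101101.
Byte 3: 0xB6 = 10110110 (10xxxxxx ✓), payload 110110.
Byte 4: 0x98 = 10011000 (10xxxxxx ✓), payload 011000.
Concatenate: 010101101110110011000 = 0xADD98 (21 bits → U+ADD98).

U+ADD98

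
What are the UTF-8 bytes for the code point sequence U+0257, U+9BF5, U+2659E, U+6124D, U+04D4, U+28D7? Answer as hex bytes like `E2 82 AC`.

C9 97 E9 AF B5 F0 A6 96 9E F1 A1 89 8D D3 94 E2 A3 97

U+0257: 2-byte form → C9 97.
U+9BF5: 3-byte form → E9 AF B5.
U+2659E: 4-byte form → F0 A6 96 9E.
U+6124D: 4-byte form → F1 A1 89 8D.
U+04D4: 2-byte form → D3 94.
U+28D7: 3-byte form → E2 A3 97.
Concatenated (18 bytes): C9 97 E9 AF B5 F0 A6 96 9E F1 A1 89 8D D3 94 E2 A3 97.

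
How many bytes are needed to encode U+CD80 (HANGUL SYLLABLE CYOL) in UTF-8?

U+CD80 = 0xCD80. UTF-8 uses 1 byte below 0x80, 2 below 0x800, 3 below 0x10000, 4 up to 0x10FFFF. 0xCD80 is in U+0800–U+FFFF → 3 bytes.

3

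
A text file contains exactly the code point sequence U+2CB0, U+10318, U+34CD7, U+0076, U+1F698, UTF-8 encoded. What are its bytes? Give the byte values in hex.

E2 B2 B0 F0 90 8C 98 F0 B4 B3 97 76 F0 9F 9A 98

U+2CB0: 3-byte form → E2 B2 B0.
U+10318: 4-byte form → F0 90 8C 98.
U+34CD7: 4-byte form → F0 B4 B3 97.
U+0076: 1-byte form → 76.
U+1F698: 4-byte form → F0 9F 9A 98.
Concatenated (16 bytes): E2 B2 B0 F0 90 8C 98 F0 B4 B3 97 76 F0 9F 9A 98.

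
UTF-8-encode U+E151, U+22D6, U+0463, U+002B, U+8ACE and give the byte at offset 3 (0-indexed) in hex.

U+E151 → 3-byte form EE 85 91 at offsets 0–2.
U+22D6 → 3-byte form E2 8B 96 at offsets 3–5.
Offset 3 falls in char 2's range; it's byte 1 of E2 8B 96 = 0xE2.

0xE2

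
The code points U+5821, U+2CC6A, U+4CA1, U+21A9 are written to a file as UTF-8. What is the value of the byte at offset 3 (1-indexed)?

0xA1

1-indexed offset 3 is 0-indexed offset 2.
U+5821 → 3-byte form E5 A0 A1 at offsets 0–2.
Offset 2 falls in char 1's range; it's byte 3 of E5 A0 A1 = 0xA1.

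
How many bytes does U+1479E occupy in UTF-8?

U+1479E = 0x1479E. UTF-8 uses 1 byte below 0x80, 2 below 0x800, 3 below 0x10000, 4 up to 0x10FFFF. 0x1479E is in U+10000–U+10FFFF → 4 bytes.

4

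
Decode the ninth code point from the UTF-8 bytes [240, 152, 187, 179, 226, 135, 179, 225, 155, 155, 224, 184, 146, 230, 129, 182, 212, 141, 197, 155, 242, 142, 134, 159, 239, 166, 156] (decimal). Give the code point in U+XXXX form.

Offset 0: leading byte 0xF0 = 11110000 → 4-byte char #1 = F0 98 BB B3.
Offset 4: leading byte 0xE2 = 11100010 → 3-byte char #2 = E2 87 B3.
Offset 7: leading byte 0xE1 = 11100001 → 3-byte char #3 = E1 9B 9B.
Offset 10: leading byte 0xE0 = 11100000 → 3-byte char #4 = E0 B8 92.
Offset 13: leading byte 0xE6 = 11100110 → 3-byte char #5 = E6 81 B6.
Offset 16: leading byte 0xD4 = 11010100 → 2-byte char #6 = D4 8D.
Offset 18: leading byte 0xC5 = 11000101 → 2-byte char #7 = C5 9B.
Offset 20: leading byte 0xF2 = 11110010 → 4-byte char #8 = F2 8E 86 9F.
Offset 24: leading byte 0xEF = 11101111 → 3-byte char #9 = EF A6 9C.
Leading byte 0xEF = 11101111 matches 1110xxxx → 3-byte sequence.
Byte 1: 0xEF = 11101111, payload 1111 (4 bits).
Byte 2: 0xA6 = 10100110 (10xxxxxx ✓), payload 100110.
Byte 3: 0x9C = 10011100 (10xxxxxx ✓), payload 011100.
Concatenate: 1111100110011100 = 0xF99C (16 bits → U+F99C).

U+F99C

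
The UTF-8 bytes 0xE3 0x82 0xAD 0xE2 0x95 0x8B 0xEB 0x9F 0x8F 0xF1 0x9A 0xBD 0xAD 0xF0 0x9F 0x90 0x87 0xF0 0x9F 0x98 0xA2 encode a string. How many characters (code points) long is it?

6

Byte at offset 0: 0xE3 = 11100011 → 3-byte char (#1). Advance 3.
Byte at offset 3: 0xE2 = 11100010 → 3-byte char (#2). Advance 3.
Byte at offset 6: 0xEB = 11101011 → 3-byte char (#3). Advance 3.
Byte at offset 9: 0xF1 = 11110001 → 4-byte char (#4). Advance 4.
Byte at offset 13: 0xF0 = 11110000 → 4-byte char (#5). Advance 4.
Byte at offset 17: 0xF0 = 11110000 → 4-byte char (#6). Advance 4.
Reached end at offset 21 after 6 code points.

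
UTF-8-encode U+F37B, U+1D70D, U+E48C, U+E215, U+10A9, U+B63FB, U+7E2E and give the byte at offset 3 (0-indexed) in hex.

0xF0

U+F37B → 3-byte form EF 8D BB at offsets 0–2.
U+1D70D → 4-byte form F0 9D 9C 8D at offsets 3–6.
Offset 3 falls in char 2's range; it's byte 1 of F0 9D 9C 8D = 0xF0.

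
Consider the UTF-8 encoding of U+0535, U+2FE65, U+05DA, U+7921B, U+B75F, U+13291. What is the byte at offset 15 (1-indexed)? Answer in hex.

0x9F

1-indexed offset 15 is 0-indexed offset 14.
U+0535 → 2-byte form D4 B5 at offsets 0–1.
U+2FE65 → 4-byte form F0 AF B9 A5 at offsets 2–5.
U+05DA → 2-byte form D7 9A at offsets 6–7.
U+7921B → 4-byte form F1 B9 88 9B at offsets 8–11.
U+B75F → 3-byte form EB 9D 9F at offsets 12–14.
Offset 14 falls in char 5's range; it's byte 3 of EB 9D 9F = 0x9F.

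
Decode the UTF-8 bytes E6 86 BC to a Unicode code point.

U+61BC

Leading byte 0xE6 = 11100110 matches 1110xxxx → 3-byte sequence.
Byte 1: 0xE6 = 11100110, payload 0110 (4 bits).
Byte 2: 0x86 = 10000110 (10xxxxxx ✓), payload 000110.
Byte 3: 0xBC = 10111100 (10xxxxxx ✓), payload 111100.
Concatenate: 0110000110111100 = 0x61BC (16 bits → U+61BC).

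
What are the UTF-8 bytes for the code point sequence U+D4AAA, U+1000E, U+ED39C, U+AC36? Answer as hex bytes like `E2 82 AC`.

F3 94 AA AA F0 90 80 8E F3 AD 8E 9C EA B0 B6

U+D4AAA: 4-byte form → F3 94 AA AA.
U+1000E: 4-byte form → F0 90 80 8E.
U+ED39C: 4-byte form → F3 AD 8E 9C.
U+AC36: 3-byte form → EA B0 B6.
Concatenated (15 bytes): F3 94 AA AA F0 90 80 8E F3 AD 8E 9C EA B0 B6.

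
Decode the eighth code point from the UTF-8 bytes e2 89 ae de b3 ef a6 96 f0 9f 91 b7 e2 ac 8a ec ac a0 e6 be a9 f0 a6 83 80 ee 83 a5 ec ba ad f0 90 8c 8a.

Offset 0: leading byte 0xE2 = 11100010 → 3-byte char #1 = E2 89 AE.
Offset 3: leading byte 0xDE = 11011110 → 2-byte char #2 = DE B3.
Offset 5: leading byte 0xEF = 11101111 → 3-byte char #3 = EF A6 96.
Offset 8: leading byte 0xF0 = 11110000 → 4-byte char #4 = F0 9F 91 B7.
Offset 12: leading byte 0xE2 = 11100010 → 3-byte char #5 = E2 AC 8A.
Offset 15: leading byte 0xEC = 11101100 → 3-byte char #6 = EC AC A0.
Offset 18: leading byte 0xE6 = 11100110 → 3-byte char #7 = E6 BE A9.
Offset 21: leading byte 0xF0 = 11110000 → 4-byte char #8 = F0 A6 83 80.
Leading byte 0xF0 = 11110000 matches 11110xxx → 4-byte sequence.
Byte 1: 0xF0 = 11110000, payload 000 (3 bits).
Byte 2: 0xA6 = 10100110 (10xxxxxx ✓), payload 100110.
Byte 3: 0x83 = 10000011 (10xxxxxx ✓), payload 000011.
Byte 4: 0x80 = 10000000 (10xxxxxx ✓), payload 000000.
Concatenate: 000100110000011000000 = 0x260C0 (21 bits → U+260C0).

U+260C0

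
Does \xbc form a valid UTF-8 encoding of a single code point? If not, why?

invalid (continuation byte with no leading byte)

Byte 0xBC = 10111100 has the form 10xxxxxx — a continuation byte — but there is no preceding leading byte.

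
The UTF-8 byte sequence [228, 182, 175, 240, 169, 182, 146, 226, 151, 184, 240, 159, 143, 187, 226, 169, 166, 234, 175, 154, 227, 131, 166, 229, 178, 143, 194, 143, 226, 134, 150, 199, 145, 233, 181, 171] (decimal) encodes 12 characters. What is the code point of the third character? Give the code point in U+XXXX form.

U+25F8

Offset 0: leading byte 0xE4 = 11100100 → 3-byte char #1 = E4 B6 AF.
Offset 3: leading byte 0xF0 = 11110000 → 4-byte char #2 = F0 A9 B6 92.
Offset 7: leading byte 0xE2 = 11100010 → 3-byte char #3 = E2 97 B8.
Leading byte 0xE2 = 11100010 matches 1110xxxx → 3-byte sequence.
Byte 1: 0xE2 = 11100010, payload 0010 (4 bits).
Byte 2: 0x97 = 10010111 (10xxxxxx ✓), payload 010111.
Byte 3: 0xB8 = 10111000 (10xxxxxx ✓), payload 111000.
Concatenate: 0010010111111000 = 0x25F8 (16 bits → U+25F8).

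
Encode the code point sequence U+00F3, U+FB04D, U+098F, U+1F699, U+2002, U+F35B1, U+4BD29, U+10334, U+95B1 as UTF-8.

U+00F3: 2-byte form → C3 B3.
U+FB04D: 4-byte form → F3 BB 81 8D.
U+098F: 3-byte form → E0 A6 8F.
U+1F699: 4-byte form → F0 9F 9A 99.
U+2002: 3-byte form → E2 80 82.
U+F35B1: 4-byte form → F3 B3 96 B1.
U+4BD29: 4-byte form → F1 8B B4 A9.
U+10334: 4-byte form → F0 90 8C B4.
U+95B1: 3-byte form → E9 96 B1.
Concatenated (31 bytes): C3 B3 F3 BB 81 8D E0 A6 8F F0 9F 9A 99 E2 80 82 F3 B3 96 B1 F1 8B B4 A9 F0 90 8C B4 E9 96 B1.

C3 B3 F3 BB 81 8D E0 A6 8F F0 9F 9A 99 E2 80 82 F3 B3 96 B1 F1 8B B4 A9 F0 90 8C B4 E9 96 B1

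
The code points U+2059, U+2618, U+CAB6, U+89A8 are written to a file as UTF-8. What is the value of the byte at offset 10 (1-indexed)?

1-indexed offset 10 is 0-indexed offset 9.
U+2059 → 3-byte form E2 81 99 at offsets 0–2.
U+2618 → 3-byte form E2 98 98 at offsets 3–5.
U+CAB6 → 3-byte form EC AA B6 at offsets 6–8.
U+89A8 → 3-byte form E8 A6 A8 at offsets 9–11.
Offset 9 falls in char 4's range; it's byte 1 of E8 A6 A8 = 0xE8.

0xE8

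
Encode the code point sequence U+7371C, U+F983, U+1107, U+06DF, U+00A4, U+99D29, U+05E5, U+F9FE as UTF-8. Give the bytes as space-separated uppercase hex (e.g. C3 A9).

U+7371C: 4-byte form → F1 B3 9C 9C.
U+F983: 3-byte form → EF A6 83.
U+1107: 3-byte form → E1 84 87.
U+06DF: 2-byte form → DB 9F.
U+00A4: 2-byte form → C2 A4.
U+99D29: 4-byte form → F2 99 B4 A9.
U+05E5: 2-byte form → D7 A5.
U+F9FE: 3-byte form → EF A7 BE.
Concatenated (23 bytes): F1 B3 9C 9C EF A6 83 E1 84 87 DB 9F C2 A4 F2 99 B4 A9 D7 A5 EF A7 BE.

F1 B3 9C 9C EF A6 83 E1 84 87 DB 9F C2 A4 F2 99 B4 A9 D7 A5 EF A7 BE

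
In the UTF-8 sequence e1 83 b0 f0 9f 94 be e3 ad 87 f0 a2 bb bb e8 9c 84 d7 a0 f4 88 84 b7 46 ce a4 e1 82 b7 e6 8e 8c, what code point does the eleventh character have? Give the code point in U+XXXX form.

Offset 0: leading byte 0xE1 = 11100001 → 3-byte char #1 = E1 83 B0.
Offset 3: leading byte 0xF0 = 11110000 → 4-byte char #2 = F0 9F 94 BE.
Offset 7: leading byte 0xE3 = 11100011 → 3-byte char #3 = E3 AD 87.
Offset 10: leading byte 0xF0 = 11110000 → 4-byte char #4 = F0 A2 BB BB.
Offset 14: leading byte 0xE8 = 11101000 → 3-byte char #5 = E8 9C 84.
Offset 17: leading byte 0xD7 = 11010111 → 2-byte char #6 = D7 A0.
Offset 19: leading byte 0xF4 = 11110100 → 4-byte char #7 = F4 88 84 B7.
Offset 23: leading byte 0x46 = 01000110 → 1-byte char #8 = 46.
Offset 24: leading byte 0xCE = 11001110 → 2-byte char #9 = CE A4.
Offset 26: leading byte 0xE1 = 11100001 → 3-byte char #10 = E1 82 B7.
Offset 29: leading byte 0xE6 = 11100110 → 3-byte char #11 = E6 8E 8C.
Leading byte 0xE6 = 11100110 matches 1110xxxx → 3-byte sequence.
Byte 1: 0xE6 = 11100110, payload 0110 (4 bits).
Byte 2: 0x8E = 10001110 (10xxxxxx ✓), payload 001110.
Byte 3: 0x8C = 10001100 (10xxxxxx ✓), payload 001100.
Concatenate: 0110001110001100 = 0x638C (16 bits → U+638C).

U+638C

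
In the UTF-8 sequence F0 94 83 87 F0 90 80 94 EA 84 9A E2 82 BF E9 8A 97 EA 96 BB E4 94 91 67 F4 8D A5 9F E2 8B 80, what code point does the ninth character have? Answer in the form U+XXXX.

Offset 0: leading byte 0xF0 = 11110000 → 4-byte char #1 = F0 94 83 87.
Offset 4: leading byte 0xF0 = 11110000 → 4-byte char #2 = F0 90 80 94.
Offset 8: leading byte 0xEA = 11101010 → 3-byte char #3 = EA 84 9A.
Offset 11: leading byte 0xE2 = 11100010 → 3-byte char #4 = E2 82 BF.
Offset 14: leading byte 0xE9 = 11101001 → 3-byte char #5 = E9 8A 97.
Offset 17: leading byte 0xEA = 11101010 → 3-byte char #6 = EA 96 BB.
Offset 20: leading byte 0xE4 = 11100100 → 3-byte char #7 = E4 94 91.
Offset 23: leading byte 0x67 = 01100111 → 1-byte char #8 = 67.
Offset 24: leading byte 0xF4 = 11110100 → 4-byte char #9 = F4 8D A5 9F.
Leading byte 0xF4 = 11110100 matches 11110xxx → 4-byte sequence.
Byte 1: 0xF4 = 11110100, payload 100 (3 bits).
Byte 2: 0x8D = 10001101 (10xxxxxx ✓), payload 001101.
Byte 3: 0xA5 = 10100101 (10xxxxxx ✓), payload 100101.
Byte 4: 0x9F = 10011111 (10xxxxxx ✓), payload 011111.
Concatenate: 100001101100101011111 = 0x10D95F (21 bits → U+10D95F).

U+10D95F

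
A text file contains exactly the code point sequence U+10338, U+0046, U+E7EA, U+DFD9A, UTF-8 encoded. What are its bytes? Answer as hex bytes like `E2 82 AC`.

U+10338: 4-byte form → F0 90 8C B8.
U+0046: 1-byte form → 46.
U+E7EA: 3-byte form → EE 9F AA.
U+DFD9A: 4-byte form → F3 9F B6 9A.
Concatenated (12 bytes): F0 90 8C B8 46 EE 9F AA F3 9F B6 9A.

F0 90 8C B8 46 EE 9F AA F3 9F B6 9A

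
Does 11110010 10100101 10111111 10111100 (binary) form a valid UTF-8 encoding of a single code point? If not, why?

valid

Leading byte 0xF2 = 11110010 → 4-byte form.
Continuation bytes 0xA5=10100101, 0xBF=10111111, 0xBC=10111100 all match 10xxxxxx.
Decoded value 0xA5FFC is ≥ 0x10000 (shortest form) and not a surrogate.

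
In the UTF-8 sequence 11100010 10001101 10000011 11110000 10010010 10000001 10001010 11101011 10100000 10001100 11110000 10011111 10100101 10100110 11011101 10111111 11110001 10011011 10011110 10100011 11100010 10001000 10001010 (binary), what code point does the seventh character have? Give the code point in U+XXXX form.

Offset 0: leading byte 0xE2 = 11100010 → 3-byte char #1 = E2 8D 83.
Offset 3: leading byte 0xF0 = 11110000 → 4-byte char #2 = F0 92 81 8A.
Offset 7: leading byte 0xEB = 11101011 → 3-byte char #3 = EB A0 8C.
Offset 10: leading byte 0xF0 = 11110000 → 4-byte char #4 = F0 9F A5 A6.
Offset 14: leading byte 0xDD = 11011101 → 2-byte char #5 = DD BF.
Offset 16: leading byte 0xF1 = 11110001 → 4-byte char #6 = F1 9B 9E A3.
Offset 20: leading byte 0xE2 = 11100010 → 3-byte char #7 = E2 88 8A.
Leading byte 0xE2 = 11100010 matches 1110xxxx → 3-byte sequence.
Byte 1: 0xE2 = 11100010, payload 0010 (4 bits).
Byte 2: 0x88 = 10001000 (10xxxxxx ✓), payload 001000.
Byte 3: 0x8A = 10001010 (10xxxxxx ✓), payload 001010.
Concatenate: 0010001000001010 = 0x220A (16 bits → U+220A).

U+220A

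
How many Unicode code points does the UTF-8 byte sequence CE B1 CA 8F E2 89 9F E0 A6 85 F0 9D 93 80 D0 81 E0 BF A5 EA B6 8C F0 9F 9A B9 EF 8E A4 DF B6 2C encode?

Byte at offset 0: 0xCE = 11001110 → 2-byte char (#1). Advance 2.
Byte at offset 2: 0xCA = 11001010 → 2-byte char (#2). Advance 2.
Byte at offset 4: 0xE2 = 11100010 → 3-byte char (#3). Advance 3.
Byte at offset 7: 0xE0 = 11100000 → 3-byte char (#4). Advance 3.
Byte at offset 10: 0xF0 = 11110000 → 4-byte char (#5). Advance 4.
Byte at offset 14: 0xD0 = 11010000 → 2-byte char (#6). Advance 2.
Byte at offset 16: 0xE0 = 11100000 → 3-byte char (#7). Advance 3.
Byte at offset 19: 0xEA = 11101010 → 3-byte char (#8). Advance 3.
Byte at offset 22: 0xF0 = 11110000 → 4-byte char (#9). Advance 4.
Byte at offset 26: 0xEF = 11101111 → 3-byte char (#10). Advance 3.
Byte at offset 29: 0xDF = 11011111 → 2-byte char (#11). Advance 2.
Byte at offset 31: 0x2C = 00101100 → 1-byte char (#12). Advance 1.
Reached end at offset 32 after 12 code points.

12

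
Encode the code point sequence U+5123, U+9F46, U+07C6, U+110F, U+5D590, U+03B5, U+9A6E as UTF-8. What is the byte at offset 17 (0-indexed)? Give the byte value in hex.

U+5123 → 3-byte form E5 84 A3 at offsets 0–2.
U+9F46 → 3-byte form E9 BD 86 at offsets 3–5.
U+07C6 → 2-byte form DF 86 at offsets 6–7.
U+110F → 3-byte form E1 84 8F at offsets 8–10.
U+5D590 → 4-byte form F1 9D 96 90 at offsets 11–14.
U+03B5 → 2-byte form CE B5 at offsets 15–16.
U+9A6E → 3-byte form E9 A9 AE at offsets 17–19.
Offset 17 falls in char 7's range; it's byte 1 of E9 A9 AE = 0xE9.

0xE9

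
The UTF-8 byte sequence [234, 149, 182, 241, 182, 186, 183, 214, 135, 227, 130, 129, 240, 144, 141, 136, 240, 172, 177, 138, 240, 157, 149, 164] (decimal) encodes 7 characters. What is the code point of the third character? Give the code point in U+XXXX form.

U+0587

Offset 0: leading byte 0xEA = 11101010 → 3-byte char #1 = EA 95 B6.
Offset 3: leading byte 0xF1 = 11110001 → 4-byte char #2 = F1 B6 BA B7.
Offset 7: leading byte 0xD6 = 11010110 → 2-byte char #3 = D6 87.
Leading byte 0xD6 = 11010110 matches 110xxxxx → 2-byte sequence.
Byte 1: 0xD6 = 11010110, payload 10110 (5 bits).
Byte 2: 0x87 = 10000111 (10xxxxxx ✓), payload 000111.
Concatenate: 10110000111 = 0x587 (11 bits → U+0587).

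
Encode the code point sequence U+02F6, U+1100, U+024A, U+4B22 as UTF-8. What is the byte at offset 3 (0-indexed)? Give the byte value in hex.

U+02F6 → 2-byte form CB B6 at offsets 0–1.
U+1100 → 3-byte form E1 84 80 at offsets 2–4.
Offset 3 falls in char 2's range; it's byte 2 of E1 84 80 = 0x84.

0x84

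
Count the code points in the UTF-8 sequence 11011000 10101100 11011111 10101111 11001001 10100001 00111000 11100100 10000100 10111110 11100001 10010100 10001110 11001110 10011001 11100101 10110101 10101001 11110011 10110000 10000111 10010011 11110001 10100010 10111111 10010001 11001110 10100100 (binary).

Byte at offset 0: 0xD8 = 11011000 → 2-byte char (#1). Advance 2.
Byte at offset 2: 0xDF = 11011111 → 2-byte char (#2). Advance 2.
Byte at offset 4: 0xC9 = 11001001 → 2-byte char (#3). Advance 2.
Byte at offset 6: 0x38 = 00111000 → 1-byte char (#4). Advance 1.
Byte at offset 7: 0xE4 = 11100100 → 3-byte char (#5). Advance 3.
Byte at offset 10: 0xE1 = 11100001 → 3-byte char (#6). Advance 3.
Byte at offset 13: 0xCE = 11001110 → 2-byte char (#7). Advance 2.
Byte at offset 15: 0xE5 = 11100101 → 3-byte char (#8). Advance 3.
Byte at offset 18: 0xF3 = 11110011 → 4-byte char (#9). Advance 4.
Byte at offset 22: 0xF1 = 11110001 → 4-byte char (#10). Advance 4.
Byte at offset 26: 0xCE = 11001110 → 2-byte char (#11). Advance 2.
Reached end at offset 28 after 11 code points.

11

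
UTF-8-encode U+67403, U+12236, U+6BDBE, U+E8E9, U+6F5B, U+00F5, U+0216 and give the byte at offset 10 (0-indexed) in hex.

U+67403 → 4-byte form F1 A7 90 83 at offsets 0–3.
U+12236 → 4-byte form F0 92 88 B6 at offsets 4–7.
U+6BDBE → 4-byte form F1 AB B6 BE at offsets 8–11.
Offset 10 falls in char 3's range; it's byte 3 of F1 AB B6 BE = 0xB6.

0xB6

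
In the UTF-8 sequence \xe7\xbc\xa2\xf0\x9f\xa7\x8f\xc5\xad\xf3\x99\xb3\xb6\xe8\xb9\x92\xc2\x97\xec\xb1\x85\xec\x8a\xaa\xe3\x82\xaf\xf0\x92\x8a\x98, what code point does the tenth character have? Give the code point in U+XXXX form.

U+12298

Offset 0: leading byte 0xE7 = 11100111 → 3-byte char #1 = E7 BC A2.
Offset 3: leading byte 0xF0 = 11110000 → 4-byte char #2 = F0 9F A7 8F.
Offset 7: leading byte 0xC5 = 11000101 → 2-byte char #3 = C5 AD.
Offset 9: leading byte 0xF3 = 11110011 → 4-byte char #4 = F3 99 B3 B6.
Offset 13: leading byte 0xE8 = 11101000 → 3-byte char #5 = E8 B9 92.
Offset 16: leading byte 0xC2 = 11000010 → 2-byte char #6 = C2 97.
Offset 18: leading byte 0xEC = 11101100 → 3-byte char #7 = EC B1 85.
Offset 21: leading byte 0xEC = 11101100 → 3-byte char #8 = EC 8A AA.
Offset 24: leading byte 0xE3 = 11100011 → 3-byte char #9 = E3 82 AF.
Offset 27: leading byte 0xF0 = 11110000 → 4-byte char #10 = F0 92 8A 98.
Leading byte 0xF0 = 11110000 matches 11110xxx → 4-byte sequence.
Byte 1: 0xF0 = 11110000, payload 000 (3 bits).
Byte 2: 0x92 = 10010010 (10xxxxxx ✓), payload 010010.
Byte 3: 0x8A = 10001010 (10xxxxxx ✓), payload 001010.
Byte 4: 0x98 = 10011000 (10xxxxxx ✓), payload 011000.
Concatenate: 000010010001010011000 = 0x12298 (21 bits → U+12298).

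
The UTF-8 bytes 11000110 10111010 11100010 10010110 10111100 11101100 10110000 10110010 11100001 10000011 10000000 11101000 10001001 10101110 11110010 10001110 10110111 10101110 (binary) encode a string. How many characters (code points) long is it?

6

Byte at offset 0: 0xC6 = 11000110 → 2-byte char (#1). Advance 2.
Byte at offset 2: 0xE2 = 11100010 → 3-byte char (#2). Advance 3.
Byte at offset 5: 0xEC = 11101100 → 3-byte char (#3). Advance 3.
Byte at offset 8: 0xE1 = 11100001 → 3-byte char (#4). Advance 3.
Byte at offset 11: 0xE8 = 11101000 → 3-byte char (#5). Advance 3.
Byte at offset 14: 0xF2 = 11110010 → 4-byte char (#6). Advance 4.
Reached end at offset 18 after 6 code points.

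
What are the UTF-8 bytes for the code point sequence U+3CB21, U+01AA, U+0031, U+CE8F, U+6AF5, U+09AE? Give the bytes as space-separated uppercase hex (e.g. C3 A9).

U+3CB21: 4-byte form → F0 BC AC A1.
U+01AA: 2-byte form → C6 AA.
U+0031: 1-byte form → 31.
U+CE8F: 3-byte form → EC BA 8F.
U+6AF5: 3-byte form → E6 AB B5.
U+09AE: 3-byte form → E0 A6 AE.
Concatenated (16 bytes): F0 BC AC A1 C6 AA 31 EC BA 8F E6 AB B5 E0 A6 AE.

F0 BC AC A1 C6 AA 31 EC BA 8F E6 AB B5 E0 A6 AE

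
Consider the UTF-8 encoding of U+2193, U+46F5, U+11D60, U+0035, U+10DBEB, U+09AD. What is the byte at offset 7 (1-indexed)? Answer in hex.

0xF0

1-indexed offset 7 is 0-indexed offset 6.
U+2193 → 3-byte form E2 86 93 at offsets 0–2.
U+46F5 → 3-byte form E4 9B B5 at offsets 3–5.
U+11D60 → 4-byte form F0 91 B5 A0 at offsets 6–9.
Offset 6 falls in char 3's range; it's byte 1 of F0 91 B5 A0 = 0xF0.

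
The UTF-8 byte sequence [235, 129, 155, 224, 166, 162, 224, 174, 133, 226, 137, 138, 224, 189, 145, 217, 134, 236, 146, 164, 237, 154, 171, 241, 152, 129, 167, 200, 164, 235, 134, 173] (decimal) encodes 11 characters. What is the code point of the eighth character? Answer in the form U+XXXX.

U+D6AB

Offset 0: leading byte 0xEB = 11101011 → 3-byte char #1 = EB 81 9B.
Offset 3: leading byte 0xE0 = 11100000 → 3-byte char #2 = E0 A6 A2.
Offset 6: leading byte 0xE0 = 11100000 → 3-byte char #3 = E0 AE 85.
Offset 9: leading byte 0xE2 = 11100010 → 3-byte char #4 = E2 89 8A.
Offset 12: leading byte 0xE0 = 11100000 → 3-byte char #5 = E0 BD 91.
Offset 15: leading byte 0xD9 = 11011001 → 2-byte char #6 = D9 86.
Offset 17: leading byte 0xEC = 11101100 → 3-byte char #7 = EC 92 A4.
Offset 20: leading byte 0xED = 11101101 → 3-byte char #8 = ED 9A AB.
Leading byte 0xED = 11101101 matches 1110xxxx → 3-byte sequence.
Byte 1: 0xED = 11101101, payload 1101 (4 bits).
Byte 2: 0x9A = 10011010 (10xxxxxx ✓), payload 011010.
Byte 3: 0xAB = 10101011 (10xxxxxx ✓), payload 101011.
Concatenate: 1101011010101011 = 0xD6AB (16 bits → U+D6AB).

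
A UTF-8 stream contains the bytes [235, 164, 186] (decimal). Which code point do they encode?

Leading byte 0xEB = 11101011 matches 1110xxxx → 3-byte sequence.
Byte 1: 0xEB = 11101011, payload 1011 (4 bits).
Byte 2: 0xA4 = 10100100 (10xxxxxx ✓), payload 100100.
Byte 3: 0xBA = 10111010 (10xxxxxx ✓), payload 111010.
Concatenate: 1011100100111010 = 0xB93A (16 bits → U+B93A).

U+B93A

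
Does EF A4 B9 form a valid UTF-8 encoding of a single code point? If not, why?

valid

Leading byte 0xEF = 11101111 → 3-byte form.
Continuation bytes 0xA4=10100100, 0xB9=10111001 all match 10xxxxxx.
Decoded value 0xF939 is ≥ 0x800 (shortest form) and not a surrogate.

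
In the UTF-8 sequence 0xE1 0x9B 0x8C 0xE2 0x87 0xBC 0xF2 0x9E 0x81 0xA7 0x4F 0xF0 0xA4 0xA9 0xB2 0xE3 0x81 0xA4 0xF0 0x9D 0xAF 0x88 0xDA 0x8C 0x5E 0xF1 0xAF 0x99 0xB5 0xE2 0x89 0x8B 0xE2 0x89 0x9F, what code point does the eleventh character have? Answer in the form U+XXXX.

Offset 0: leading byte 0xE1 = 11100001 → 3-byte char #1 = E1 9B 8C.
Offset 3: leading byte 0xE2 = 11100010 → 3-byte char #2 = E2 87 BC.
Offset 6: leading byte 0xF2 = 11110010 → 4-byte char #3 = F2 9E 81 A7.
Offset 10: leading byte 0x4F = 01001111 → 1-byte char #4 = 4F.
Offset 11: leading byte 0xF0 = 11110000 → 4-byte char #5 = F0 A4 A9 B2.
Offset 15: leading byte 0xE3 = 11100011 → 3-byte char #6 = E3 81 A4.
Offset 18: leading byte 0xF0 = 11110000 → 4-byte char #7 = F0 9D AF 88.
Offset 22: leading byte 0xDA = 11011010 → 2-byte char #8 = DA 8C.
Offset 24: leading byte 0x5E = 01011110 → 1-byte char #9 = 5E.
Offset 25: leading byte 0xF1 = 11110001 → 4-byte char #10 = F1 AF 99 B5.
Offset 29: leading byte 0xE2 = 11100010 → 3-byte char #11 = E2 89 8B.
Leading byte 0xE2 = 11100010 matches 1110xxxx → 3-byte sequence.
Byte 1: 0xE2 = 11100010, payload 0010 (4 bits).
Byte 2: 0x89 = 10001001 (10xxxxxx ✓), payload 001001.
Byte 3: 0x8B = 10001011 (10xxxxxx ✓), payload 001011.
Concatenate: 0010001001001011 = 0x224B (16 bits → U+224B).

U+224B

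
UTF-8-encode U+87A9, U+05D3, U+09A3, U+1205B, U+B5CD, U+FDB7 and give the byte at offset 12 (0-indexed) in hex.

U+87A9 → 3-byte form E8 9E A9 at offsets 0–2.
U+05D3 → 2-byte form D7 93 at offsets 3–4.
U+09A3 → 3-byte form E0 A6 A3 at offsets 5–7.
U+1205B → 4-byte form F0 92 81 9B at offsets 8–11.
U+B5CD → 3-byte form EB 97 8D at offsets 12–14.
Offset 12 falls in char 5's range; it's byte 1 of EB 97 8D = 0xEB.

0xEB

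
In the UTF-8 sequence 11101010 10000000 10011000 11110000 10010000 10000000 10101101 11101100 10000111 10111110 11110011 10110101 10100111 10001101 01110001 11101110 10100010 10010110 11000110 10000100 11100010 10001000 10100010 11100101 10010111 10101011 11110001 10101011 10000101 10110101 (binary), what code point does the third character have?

Offset 0: leading byte 0xEA = 11101010 → 3-byte char #1 = EA 80 98.
Offset 3: leading byte 0xF0 = 11110000 → 4-byte char #2 = F0 90 80 AD.
Offset 7: leading byte 0xEC = 11101100 → 3-byte char #3 = EC 87 BE.
Leading byte 0xEC = 11101100 matches 1110xxxx → 3-byte sequence.
Byte 1: 0xEC = 11101100, payload 1100 (4 bits).
Byte 2: 0x87 = 10000111 (10xxxxxx ✓), payload 000111.
Byte 3: 0xBE = 10111110 (10xxxxxx ✓), payload 111110.
Concatenate: 1100000111111110 = 0xC1FE (16 bits → U+C1FE).

U+C1FE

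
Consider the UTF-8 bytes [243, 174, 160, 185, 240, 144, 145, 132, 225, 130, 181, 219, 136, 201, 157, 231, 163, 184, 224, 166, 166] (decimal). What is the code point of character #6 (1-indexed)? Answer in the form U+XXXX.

Offset 0: leading byte 0xF3 = 11110011 → 4-byte char #1 = F3 AE A0 B9.
Offset 4: leading byte 0xF0 = 11110000 → 4-byte char #2 = F0 90 91 84.
Offset 8: leading byte 0xE1 = 11100001 → 3-byte char #3 = E1 82 B5.
Offset 11: leading byte 0xDB = 11011011 → 2-byte char #4 = DB 88.
Offset 13: leading byte 0xC9 = 11001001 → 2-byte char #5 = C9 9D.
Offset 15: leading byte 0xE7 = 11100111 → 3-byte char #6 = E7 A3 B8.
Leading byte 0xE7 = 11100111 matches 1110xxxx → 3-byte sequence.
Byte 1: 0xE7 = 11100111, payload 0111 (4 bits).
Byte 2: 0xA3 = 10100011 (10xxxxxx ✓), payload 100011.
Byte 3: 0xB8 = 10111000 (10xxxxxx ✓), payload 111000.
Concatenate: 0111100011111000 = 0x78F8 (16 bits → U+78F8).

U+78F8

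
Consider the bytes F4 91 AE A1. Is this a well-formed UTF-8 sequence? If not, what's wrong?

invalid (encodes a value above U+10FFFF)

Leading byte 0xF4 = 11110100 → 4-byte form.
Payload = 0x111BA1, which exceeds U+10FFFF, the maximum Unicode code point. (Leading bytes F5–FF, or F4 followed by ≥ 0x90, are invalid.)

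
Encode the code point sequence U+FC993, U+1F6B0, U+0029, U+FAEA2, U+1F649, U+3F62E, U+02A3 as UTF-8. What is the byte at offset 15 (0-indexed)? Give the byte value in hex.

0x99

U+FC993 → 4-byte form F3 BC A6 93 at offsets 0–3.
U+1F6B0 → 4-byte form F0 9F 9A B0 at offsets 4–7.
U+0029 → 1-byte form 29 at offsets 8–8.
U+FAEA2 → 4-byte form F3 BA BA A2 at offsets 9–12.
U+1F649 → 4-byte form F0 9F 99 89 at offsets 13–16.
Offset 15 falls in char 5's range; it's byte 3 of F0 9F 99 89 = 0x99.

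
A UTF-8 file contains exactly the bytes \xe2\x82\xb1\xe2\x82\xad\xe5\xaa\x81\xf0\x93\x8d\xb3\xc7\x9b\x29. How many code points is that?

6

Byte at offset 0: 0xE2 = 11100010 → 3-byte char (#1). Advance 3.
Byte at offset 3: 0xE2 = 11100010 → 3-byte char (#2). Advance 3.
Byte at offset 6: 0xE5 = 11100101 → 3-byte char (#3). Advance 3.
Byte at offset 9: 0xF0 = 11110000 → 4-byte char (#4). Advance 4.
Byte at offset 13: 0xC7 = 11000111 → 2-byte char (#5). Advance 2.
Byte at offset 15: 0x29 = 00101001 → 1-byte char (#6). Advance 1.
Reached end at offset 16 after 6 code points.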